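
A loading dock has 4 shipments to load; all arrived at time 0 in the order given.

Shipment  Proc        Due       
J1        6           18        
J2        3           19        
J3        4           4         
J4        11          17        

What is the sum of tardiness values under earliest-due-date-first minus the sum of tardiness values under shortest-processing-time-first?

EDD (increasing due date): J3 J4 J1 J2.
J3: 0→4, due 4, tardiness 0
J4: 4→15, due 17, tardiness 0
J1: 15→21, due 18, tardiness 3
J2: 21→24, due 19, tardiness 5
Sum = 0+0+3+5 = 8.
SPT (increasing processing time): J2 J3 J1 J4.
J2: 0→3, due 19, tardiness 0
J3: 3→7, due 4, tardiness 3
J1: 7→13, due 18, tardiness 0
J4: 13→24, due 17, tardiness 7
Sum = 0+3+0+7 = 10.
Difference = 8 − 10 = -2.

-2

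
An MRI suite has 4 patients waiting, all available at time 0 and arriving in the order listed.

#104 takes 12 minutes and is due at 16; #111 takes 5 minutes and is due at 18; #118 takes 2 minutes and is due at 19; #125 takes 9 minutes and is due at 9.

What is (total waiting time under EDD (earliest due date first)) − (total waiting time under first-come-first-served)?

8

EDD (increasing due date): #125 #104 #111 #118.
#125: waits 0, runs 0→9
#104: waits 9, runs 9→21
#111: waits 21, runs 21→26
#118: waits 26, runs 26→28
Sum = 0+9+21+26 = 56.
FIFO (arrival order): #104 #111 #118 #125.
#104: waits 0, runs 0→12
#111: waits 12, runs 12→17
#118: waits 17, runs 17→19
#125: waits 19, runs 19→28
Sum = 0+12+17+19 = 48.
Difference = 56 − 48 = 8.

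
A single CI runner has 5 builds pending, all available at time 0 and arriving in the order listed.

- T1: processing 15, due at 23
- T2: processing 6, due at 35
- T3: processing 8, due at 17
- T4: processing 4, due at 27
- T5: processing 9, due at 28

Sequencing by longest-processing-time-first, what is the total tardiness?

LPT (decreasing processing time): T1 T5 T3 T2 T4.
T1: 0→15, due 23, tardiness 0
T5: 15→24, due 28, tardiness 0
T3: 24→32, due 17, tardiness 15
T2: 32→38, due 35, tardiness 3
T4: 38→42, due 27, tardiness 15
Sum = 0+0+15+3+15 = 33.

33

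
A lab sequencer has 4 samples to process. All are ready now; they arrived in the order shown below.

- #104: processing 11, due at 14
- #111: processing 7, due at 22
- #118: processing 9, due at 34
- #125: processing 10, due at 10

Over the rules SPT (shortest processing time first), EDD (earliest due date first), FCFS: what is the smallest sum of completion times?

86

SPT (increasing processing time): #111 #118 #125 #104.
#111: 0→7
#118: 7→16
#125: 16→26
#104: 26→37
Sum = 7+16+26+37 = 86.
EDD (increasing due date): #125 #104 #111 #118.
#125: 0→10
#104: 10→21
#111: 21→28
#118: 28→37
Sum = 10+21+28+37 = 96.
FIFO (arrival order): #104 #111 #118 #125.
#104: 0→11
#111: 11→18
#118: 18→27
#125: 27→37
Sum = 11+18+27+37 = 93.
SPT 86, EDD 96, FIFO 93 → minimum 86.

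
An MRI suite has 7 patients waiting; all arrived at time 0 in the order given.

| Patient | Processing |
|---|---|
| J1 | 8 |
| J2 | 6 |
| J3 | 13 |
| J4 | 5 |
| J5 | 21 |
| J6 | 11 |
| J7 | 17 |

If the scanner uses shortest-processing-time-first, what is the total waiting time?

168

SPT (increasing processing time): J4 J2 J1 J6 J3 J7 J5.
J4: waits 0, runs 0→5
J2: waits 5, runs 5→11
J1: waits 11, runs 11→19
J6: waits 19, runs 19→30
J3: waits 30, runs 30→43
J7: waits 43, runs 43→60
J5: waits 60, runs 60→81
Sum = 0+5+11+19+30+43+60 = 168.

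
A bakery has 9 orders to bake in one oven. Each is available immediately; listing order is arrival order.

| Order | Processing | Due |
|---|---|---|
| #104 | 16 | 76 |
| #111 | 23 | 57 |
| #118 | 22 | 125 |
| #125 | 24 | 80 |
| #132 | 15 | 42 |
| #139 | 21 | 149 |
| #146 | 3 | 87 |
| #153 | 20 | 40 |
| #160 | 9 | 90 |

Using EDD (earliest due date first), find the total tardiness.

64

EDD (increasing due date): #153 #132 #111 #104 #125 #146 #160 #118 #139.
#153: 0→20, due 40, tardiness 0
#132: 20→35, due 42, tardiness 0
#111: 35→58, due 57, tardiness 1
#104: 58→74, due 76, tardiness 0
#125: 74→98, due 80, tardiness 18
#146: 98→101, due 87, tardiness 14
#160: 101→110, due 90, tardiness 20
#118: 110→132, due 125, tardiness 7
#139: 132→153, due 149, tardiness 4
Sum = 0+0+1+0+18+14+20+7+4 = 64.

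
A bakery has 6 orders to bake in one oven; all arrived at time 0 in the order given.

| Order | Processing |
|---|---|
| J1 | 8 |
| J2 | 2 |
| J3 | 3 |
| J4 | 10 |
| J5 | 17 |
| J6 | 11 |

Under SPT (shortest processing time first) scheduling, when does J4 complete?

23

SPT (increasing processing time): J2 J3 J1 J4 J6 J5.
J2: 0→2
J3: 2→5
J1: 5→13
J4: 13→23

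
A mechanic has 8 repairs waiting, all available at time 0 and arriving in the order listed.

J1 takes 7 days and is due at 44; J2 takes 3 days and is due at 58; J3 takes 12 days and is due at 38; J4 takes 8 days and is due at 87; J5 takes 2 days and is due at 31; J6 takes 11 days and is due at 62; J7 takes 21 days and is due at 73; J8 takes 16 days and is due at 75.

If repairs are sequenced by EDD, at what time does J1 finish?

EDD (increasing due date): J5 J3 J1 J2 J6 J7 J8 J4.
J5: 0→2
J3: 2→14
J1: 14→21

21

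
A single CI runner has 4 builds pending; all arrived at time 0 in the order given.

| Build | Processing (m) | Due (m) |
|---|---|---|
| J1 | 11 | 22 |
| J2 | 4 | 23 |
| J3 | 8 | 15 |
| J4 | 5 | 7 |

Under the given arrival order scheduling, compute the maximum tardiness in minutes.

21

FIFO (arrival order): J1 J2 J3 J4.
J1: 0→11, due 22, tardiness 0
J2: 11→15, due 23, tardiness 0
J3: 15→23, due 15, tardiness 8
J4: 23→28, due 7, tardiness 21
Maximum = 21.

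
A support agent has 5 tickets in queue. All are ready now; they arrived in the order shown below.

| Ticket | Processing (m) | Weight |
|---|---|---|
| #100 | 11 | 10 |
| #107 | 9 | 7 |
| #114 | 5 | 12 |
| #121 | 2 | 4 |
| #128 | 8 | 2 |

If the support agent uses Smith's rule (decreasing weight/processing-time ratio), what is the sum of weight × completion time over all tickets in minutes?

WSPT (decreasing weight/processing-time ratio): #114 #121 #100 #107 #128.
#114: finishes 5, weight 12, w·C = 60
#121: finishes 7, weight 4, w·C = 28
#100: finishes 18, weight 10, w·C = 180
#107: finishes 27, weight 7, w·C = 189
#128: finishes 35, weight 2, w·C = 70
Sum = 60+28+180+189+70 = 527.

527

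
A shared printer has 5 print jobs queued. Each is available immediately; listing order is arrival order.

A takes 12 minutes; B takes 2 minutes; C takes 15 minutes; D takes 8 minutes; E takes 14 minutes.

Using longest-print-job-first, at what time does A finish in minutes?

41

LPT (decreasing processing time): C E A D B.
C: 0→15
E: 15→29
A: 29→41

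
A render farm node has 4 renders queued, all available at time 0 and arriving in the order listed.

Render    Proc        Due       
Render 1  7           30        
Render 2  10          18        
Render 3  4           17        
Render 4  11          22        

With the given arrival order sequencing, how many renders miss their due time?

2

FIFO (arrival order): Render 1 Render 2 Render 3 Render 4.
Render 1: 0→7, due 30, tardiness 0
Render 2: 7→17, due 18, tardiness 0
Render 3: 17→21, due 17, tardiness 4
Render 4: 21→32, due 22, tardiness 10
Late renders: 2.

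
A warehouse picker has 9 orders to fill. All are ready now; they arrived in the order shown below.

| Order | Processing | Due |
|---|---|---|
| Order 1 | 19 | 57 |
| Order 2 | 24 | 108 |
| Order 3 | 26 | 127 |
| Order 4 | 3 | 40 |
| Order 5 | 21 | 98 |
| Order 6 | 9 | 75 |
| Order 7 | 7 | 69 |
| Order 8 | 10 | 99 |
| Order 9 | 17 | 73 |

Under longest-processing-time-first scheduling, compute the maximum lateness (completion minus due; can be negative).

96

LPT (decreasing processing time): Order 3 Order 2 Order 5 Order 1 Order 9 Order 8 Order 6 Order 7 Order 4.
Order 3: 0→26, due 127, lateness -101
Order 2: 26→50, due 108, lateness -58
Order 5: 50→71, due 98, lateness -27
Order 1: 71→90, due 57, lateness 33
Order 9: 90→107, due 73, lateness 34
Order 8: 107→117, due 99, lateness 18
Order 6: 117→126, due 75, lateness 51
Order 7: 126→133, due 69, lateness 64
Order 4: 133→136, due 40, lateness 96
Maximum = 96.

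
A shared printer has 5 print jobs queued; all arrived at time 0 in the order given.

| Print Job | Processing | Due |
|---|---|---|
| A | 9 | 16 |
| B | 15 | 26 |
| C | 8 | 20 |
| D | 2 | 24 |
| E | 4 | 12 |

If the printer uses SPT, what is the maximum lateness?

12

SPT (increasing processing time): D E C A B.
D: 0→2, due 24, lateness -22
E: 2→6, due 12, lateness -6
C: 6→14, due 20, lateness -6
A: 14→23, due 16, lateness 7
B: 23→38, due 26, lateness 12
Maximum = 12.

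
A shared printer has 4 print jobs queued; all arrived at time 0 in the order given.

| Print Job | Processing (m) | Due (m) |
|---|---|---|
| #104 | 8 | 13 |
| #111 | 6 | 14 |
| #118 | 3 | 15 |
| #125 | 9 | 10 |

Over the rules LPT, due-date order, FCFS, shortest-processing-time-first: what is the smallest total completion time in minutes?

55

LPT (decreasing processing time): #125 #104 #111 #118.
#125: 0→9
#104: 9→17
#111: 17→23
#118: 23→26
Sum = 9+17+23+26 = 75.
EDD (increasing due date): #125 #104 #111 #118.
#125: 0→9
#104: 9→17
#111: 17→23
#118: 23→26
Sum = 9+17+23+26 = 75.
FIFO (arrival order): #104 #111 #118 #125.
#104: 0→8
#111: 8→14
#118: 14→17
#125: 17→26
Sum = 8+14+17+26 = 65.
SPT (increasing processing time): #118 #111 #104 #125.
#118: 0→3
#111: 3→9
#104: 9→17
#125: 17→26
Sum = 3+9+17+26 = 55.
LPT 75, EDD 75, FIFO 65, SPT 55 → minimum 55.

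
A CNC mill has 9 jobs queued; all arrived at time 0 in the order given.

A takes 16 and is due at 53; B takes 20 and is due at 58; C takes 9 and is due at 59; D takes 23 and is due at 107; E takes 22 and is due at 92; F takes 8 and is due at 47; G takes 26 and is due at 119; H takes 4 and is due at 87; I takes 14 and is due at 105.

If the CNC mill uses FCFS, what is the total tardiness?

134

FIFO (arrival order): A B C D E F G H I.
A: 0→16, due 53, tardiness 0
B: 16→36, due 58, tardiness 0
C: 36→45, due 59, tardiness 0
D: 45→68, due 107, tardiness 0
E: 68→90, due 92, tardiness 0
F: 90→98, due 47, tardiness 51
G: 98→124, due 119, tardiness 5
H: 124→128, due 87, tardiness 41
I: 128→142, due 105, tardiness 37
Sum = 0+0+0+0+0+51+5+41+37 = 134.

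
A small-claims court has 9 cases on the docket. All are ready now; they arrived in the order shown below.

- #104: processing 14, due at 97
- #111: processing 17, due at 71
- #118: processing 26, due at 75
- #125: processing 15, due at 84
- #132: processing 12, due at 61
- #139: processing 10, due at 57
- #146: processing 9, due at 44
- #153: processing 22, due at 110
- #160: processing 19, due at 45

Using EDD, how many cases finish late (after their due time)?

EDD (increasing due date): #146 #160 #139 #132 #111 #118 #125 #104 #153.
#146: 0→9, due 44, tardiness 0
#160: 9→28, due 45, tardiness 0
#139: 28→38, due 57, tardiness 0
#132: 38→50, due 61, tardiness 0
#111: 50→67, due 71, tardiness 0
#118: 67→93, due 75, tardiness 18
#125: 93→108, due 84, tardiness 24
#104: 108→122, due 97, tardiness 25
#153: 122→144, due 110, tardiness 34
Late cases: 4.

4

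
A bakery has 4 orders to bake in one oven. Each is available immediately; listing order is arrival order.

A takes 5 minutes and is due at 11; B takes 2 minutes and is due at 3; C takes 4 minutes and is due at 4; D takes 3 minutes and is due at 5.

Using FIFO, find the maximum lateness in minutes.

9

FIFO (arrival order): A B C D.
A: 0→5, due 11, lateness -6
B: 5→7, due 3, lateness 4
C: 7→11, due 4, lateness 7
D: 11→14, due 5, lateness 9
Maximum = 9.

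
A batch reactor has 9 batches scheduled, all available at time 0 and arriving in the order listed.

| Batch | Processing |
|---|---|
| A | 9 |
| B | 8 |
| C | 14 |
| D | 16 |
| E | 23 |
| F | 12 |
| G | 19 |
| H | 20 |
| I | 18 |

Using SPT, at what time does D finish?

59

SPT (increasing processing time): B A F C D I G H E.
B: 0→8
A: 8→17
F: 17→29
C: 29→43
D: 43→59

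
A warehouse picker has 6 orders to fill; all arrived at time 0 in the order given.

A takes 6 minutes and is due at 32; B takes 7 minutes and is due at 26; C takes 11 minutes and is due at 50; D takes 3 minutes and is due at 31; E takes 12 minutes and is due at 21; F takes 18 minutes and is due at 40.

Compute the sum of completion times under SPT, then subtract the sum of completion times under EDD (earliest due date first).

SPT (increasing processing time): D A B C E F.
D: 0→3
A: 3→9
B: 9→16
C: 16→27
E: 27→39
F: 39→57
Sum = 3+9+16+27+39+57 = 151.
EDD (increasing due date): E B D A F C.
E: 0→12
B: 12→19
D: 19→22
A: 22→28
F: 28→46
C: 46→57
Sum = 12+19+22+28+46+57 = 184.
Difference = 151 − 184 = -33.

-33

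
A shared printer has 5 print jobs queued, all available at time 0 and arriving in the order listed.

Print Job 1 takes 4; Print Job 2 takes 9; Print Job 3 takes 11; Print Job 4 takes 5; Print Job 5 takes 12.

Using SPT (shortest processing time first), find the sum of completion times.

SPT (increasing processing time): Print Job 1 Print Job 4 Print Job 2 Print Job 3 Print Job 5.
Print Job 1: 0→4
Print Job 4: 4→9
Print Job 2: 9→18
Print Job 3: 18→29
Print Job 5: 29→41
Sum = 4+9+18+29+41 = 101.

101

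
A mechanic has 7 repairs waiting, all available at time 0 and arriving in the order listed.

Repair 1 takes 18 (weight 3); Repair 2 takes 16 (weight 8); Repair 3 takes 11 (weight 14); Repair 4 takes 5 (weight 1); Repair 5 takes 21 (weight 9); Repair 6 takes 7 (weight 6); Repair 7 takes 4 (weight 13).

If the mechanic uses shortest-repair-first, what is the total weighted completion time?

SPT (increasing processing time): Repair 7 Repair 4 Repair 6 Repair 3 Repair 2 Repair 1 Repair 5.
Repair 7: finishes 4, weight 13, w·C = 52
Repair 4: finishes 9, weight 1, w·C = 9
Repair 6: finishes 16, weight 6, w·C = 96
Repair 3: finishes 27, weight 14, w·C = 378
Repair 2: finishes 43, weight 8, w·C = 344
Repair 1: finishes 61, weight 3, w·C = 183
Repair 5: finishes 82, weight 9, w·C = 738
Sum = 52+9+96+378+344+183+738 = 1800.

1800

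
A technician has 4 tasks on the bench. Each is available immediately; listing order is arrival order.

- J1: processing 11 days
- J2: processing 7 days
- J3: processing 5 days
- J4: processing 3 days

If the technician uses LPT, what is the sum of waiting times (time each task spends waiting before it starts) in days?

52

LPT (decreasing processing time): J1 J2 J3 J4.
J1: waits 0, runs 0→11
J2: waits 11, runs 11→18
J3: waits 18, runs 18→23
J4: waits 23, runs 23→26
Sum = 0+11+18+23 = 52.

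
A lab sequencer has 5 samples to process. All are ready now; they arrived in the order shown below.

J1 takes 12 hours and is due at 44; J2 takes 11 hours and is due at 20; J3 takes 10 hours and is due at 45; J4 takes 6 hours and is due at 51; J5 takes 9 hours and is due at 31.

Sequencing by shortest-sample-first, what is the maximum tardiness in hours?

16

SPT (increasing processing time): J4 J5 J3 J2 J1.
J4: 0→6, due 51, tardiness 0
J5: 6→15, due 31, tardiness 0
J3: 15→25, due 45, tardiness 0
J2: 25→36, due 20, tardiness 16
J1: 36→48, due 44, tardiness 4
Maximum = 16.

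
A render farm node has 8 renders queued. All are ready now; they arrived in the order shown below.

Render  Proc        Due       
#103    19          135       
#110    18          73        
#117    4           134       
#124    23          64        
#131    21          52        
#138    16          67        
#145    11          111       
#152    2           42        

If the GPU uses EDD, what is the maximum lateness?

EDD (increasing due date): #152 #131 #124 #138 #110 #145 #117 #103.
#152: 0→2, due 42, lateness -40
#131: 2→23, due 52, lateness -29
#124: 23→46, due 64, lateness -18
#138: 46→62, due 67, lateness -5
#110: 62→80, due 73, lateness 7
#145: 80→91, due 111, lateness -20
#117: 91→95, due 134, lateness -39
#103: 95→114, due 135, lateness -21
Maximum = 7.

7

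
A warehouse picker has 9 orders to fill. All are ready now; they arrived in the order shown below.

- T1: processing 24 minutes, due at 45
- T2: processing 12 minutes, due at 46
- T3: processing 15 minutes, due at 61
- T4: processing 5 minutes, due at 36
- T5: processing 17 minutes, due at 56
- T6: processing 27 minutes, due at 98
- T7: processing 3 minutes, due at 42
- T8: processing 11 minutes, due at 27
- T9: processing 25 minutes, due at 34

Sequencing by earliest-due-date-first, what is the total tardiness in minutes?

199

EDD (increasing due date): T8 T9 T4 T7 T1 T2 T5 T3 T6.
T8: 0→11, due 27, tardiness 0
T9: 11→36, due 34, tardiness 2
T4: 36→41, due 36, tardiness 5
T7: 41→44, due 42, tardiness 2
T1: 44→68, due 45, tardiness 23
T2: 68→80, due 46, tardiness 34
T5: 80→97, due 56, tardiness 41
T3: 97→112, due 61, tardiness 51
T6: 112→139, due 98, tardiness 41
Sum = 0+2+5+2+23+34+41+51+41 = 199.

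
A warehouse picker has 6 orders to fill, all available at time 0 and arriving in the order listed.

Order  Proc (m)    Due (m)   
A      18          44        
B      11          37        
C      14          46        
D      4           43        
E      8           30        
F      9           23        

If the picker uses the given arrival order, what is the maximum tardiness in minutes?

41

FIFO (arrival order): A B C D E F.
A: 0→18, due 44, tardiness 0
B: 18→29, due 37, tardiness 0
C: 29→43, due 46, tardiness 0
D: 43→47, due 43, tardiness 4
E: 47→55, due 30, tardiness 25
F: 55→64, due 23, tardiness 41
Maximum = 41.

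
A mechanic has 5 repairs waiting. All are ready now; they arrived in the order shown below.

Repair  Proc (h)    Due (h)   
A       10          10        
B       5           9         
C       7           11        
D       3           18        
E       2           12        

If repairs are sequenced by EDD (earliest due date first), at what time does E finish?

EDD (increasing due date): B A C E D.
B: 0→5
A: 5→15
C: 15→22
E: 22→24

24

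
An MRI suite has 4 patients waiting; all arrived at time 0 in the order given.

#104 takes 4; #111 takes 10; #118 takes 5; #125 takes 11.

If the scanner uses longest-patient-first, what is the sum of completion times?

88

LPT (decreasing processing time): #125 #111 #118 #104.
#125: 0→11
#111: 11→21
#118: 21→26
#104: 26→30
Sum = 11+21+26+30 = 88.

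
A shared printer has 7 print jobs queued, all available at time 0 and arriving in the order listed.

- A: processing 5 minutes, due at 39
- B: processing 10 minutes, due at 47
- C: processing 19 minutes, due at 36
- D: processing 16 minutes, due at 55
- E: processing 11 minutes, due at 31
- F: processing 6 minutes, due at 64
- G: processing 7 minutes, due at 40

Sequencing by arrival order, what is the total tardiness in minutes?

FIFO (arrival order): A B C D E F G.
A: 0→5, due 39, tardiness 0
B: 5→15, due 47, tardiness 0
C: 15→34, due 36, tardiness 0
D: 34→50, due 55, tardiness 0
E: 50→61, due 31, tardiness 30
F: 61→67, due 64, tardiness 3
G: 67→74, due 40, tardiness 34
Sum = 0+0+0+0+30+3+34 = 67.

67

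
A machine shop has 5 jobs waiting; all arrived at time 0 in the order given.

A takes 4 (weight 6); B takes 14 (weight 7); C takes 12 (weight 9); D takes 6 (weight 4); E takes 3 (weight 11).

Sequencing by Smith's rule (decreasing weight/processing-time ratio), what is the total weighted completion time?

WSPT (decreasing weight/processing-time ratio): E A C D B.
E: finishes 3, weight 11, w·C = 33
A: finishes 7, weight 6, w·C = 42
C: finishes 19, weight 9, w·C = 171
D: finishes 25, weight 4, w·C = 100
B: finishes 39, weight 7, w·C = 273
Sum = 33+42+171+100+273 = 619.

619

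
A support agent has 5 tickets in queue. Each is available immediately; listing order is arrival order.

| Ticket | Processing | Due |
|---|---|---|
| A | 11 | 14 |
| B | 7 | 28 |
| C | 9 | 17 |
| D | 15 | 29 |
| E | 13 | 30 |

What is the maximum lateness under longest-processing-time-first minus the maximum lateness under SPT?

5

LPT (decreasing processing time): D E A C B.
D: 0→15, due 29, lateness -14
E: 15→28, due 30, lateness -2
A: 28→39, due 14, lateness 25
C: 39→48, due 17, lateness 31
B: 48→55, due 28, lateness 27
Maximum = 31.
SPT (increasing processing time): B C A E D.
B: 0→7, due 28, lateness -21
C: 7→16, due 17, lateness -1
A: 16→27, due 14, lateness 13
E: 27→40, due 30, lateness 10
D: 40→55, due 29, lateness 26
Maximum = 26.
Difference = 31 − 26 = 5.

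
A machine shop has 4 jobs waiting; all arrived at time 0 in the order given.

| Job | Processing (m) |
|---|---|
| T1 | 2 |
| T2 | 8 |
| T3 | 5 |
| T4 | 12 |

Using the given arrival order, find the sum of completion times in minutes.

FIFO (arrival order): T1 T2 T3 T4.
T1: 0→2
T2: 2→10
T3: 10→15
T4: 15→27
Sum = 2+10+15+27 = 54.

54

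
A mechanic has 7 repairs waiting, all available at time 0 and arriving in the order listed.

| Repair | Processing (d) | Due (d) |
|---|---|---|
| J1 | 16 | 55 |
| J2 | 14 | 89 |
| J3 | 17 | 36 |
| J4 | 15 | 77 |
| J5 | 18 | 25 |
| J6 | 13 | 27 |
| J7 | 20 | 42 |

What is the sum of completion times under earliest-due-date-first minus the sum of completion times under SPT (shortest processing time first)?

40

EDD (increasing due date): J5 J6 J3 J7 J1 J4 J2.
J5: 0→18
J6: 18→31
J3: 31→48
J7: 48→68
J1: 68→84
J4: 84→99
J2: 99→113
Sum = 18+31+48+68+84+99+113 = 461.
SPT (increasing processing time): J6 J2 J4 J1 J3 J5 J7.
J6: 0→13
J2: 13→27
J4: 27→42
J1: 42→58
J3: 58→75
J5: 75→93
J7: 93→113
Sum = 13+27+42+58+75+93+113 = 421.
Difference = 461 − 421 = 40.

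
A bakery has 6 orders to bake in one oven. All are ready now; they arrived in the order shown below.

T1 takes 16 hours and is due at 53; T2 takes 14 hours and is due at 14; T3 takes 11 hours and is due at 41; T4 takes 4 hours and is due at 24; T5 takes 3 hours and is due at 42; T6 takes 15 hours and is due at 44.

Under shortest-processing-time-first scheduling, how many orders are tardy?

3

SPT (increasing processing time): T5 T4 T3 T2 T6 T1.
T5: 0→3, due 42, tardiness 0
T4: 3→7, due 24, tardiness 0
T3: 7→18, due 41, tardiness 0
T2: 18→32, due 14, tardiness 18
T6: 32→47, due 44, tardiness 3
T1: 47→63, due 53, tardiness 10
Late orders: 3.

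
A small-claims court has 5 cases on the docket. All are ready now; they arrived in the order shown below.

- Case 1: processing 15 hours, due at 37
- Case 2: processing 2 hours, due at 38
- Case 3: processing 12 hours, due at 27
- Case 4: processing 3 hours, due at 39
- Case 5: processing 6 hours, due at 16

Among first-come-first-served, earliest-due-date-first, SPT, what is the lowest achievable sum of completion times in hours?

79

FIFO (arrival order): Case 1 Case 2 Case 3 Case 4 Case 5.
Case 1: 0→15
Case 2: 15→17
Case 3: 17→29
Case 4: 29→32
Case 5: 32→38
Sum = 15+17+29+32+38 = 131.
EDD (increasing due date): Case 5 Case 3 Case 1 Case 2 Case 4.
Case 5: 0→6
Case 3: 6→18
Case 1: 18→33
Case 2: 33→35
Case 4: 35→38
Sum = 6+18+33+35+38 = 130.
SPT (increasing processing time): Case 2 Case 4 Case 5 Case 3 Case 1.
Case 2: 0→2
Case 4: 2→5
Case 5: 5→11
Case 3: 11→23
Case 1: 23→38
Sum = 2+5+11+23+38 = 79.
FIFO 131, EDD 130, SPT 79 → minimum 79.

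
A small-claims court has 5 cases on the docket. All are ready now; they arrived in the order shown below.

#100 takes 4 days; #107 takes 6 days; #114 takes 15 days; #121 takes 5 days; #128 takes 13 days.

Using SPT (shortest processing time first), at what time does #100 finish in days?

SPT (increasing processing time): #100 #121 #107 #128 #114.
#100: 0→4

4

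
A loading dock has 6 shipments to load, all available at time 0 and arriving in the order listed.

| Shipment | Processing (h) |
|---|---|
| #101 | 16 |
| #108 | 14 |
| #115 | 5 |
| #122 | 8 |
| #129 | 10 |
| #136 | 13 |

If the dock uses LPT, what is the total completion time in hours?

269

LPT (decreasing processing time): #101 #108 #136 #129 #122 #115.
#101: 0→16
#108: 16→30
#136: 30→43
#129: 43→53
#122: 53→61
#115: 61→66
Sum = 16+30+43+53+61+66 = 269.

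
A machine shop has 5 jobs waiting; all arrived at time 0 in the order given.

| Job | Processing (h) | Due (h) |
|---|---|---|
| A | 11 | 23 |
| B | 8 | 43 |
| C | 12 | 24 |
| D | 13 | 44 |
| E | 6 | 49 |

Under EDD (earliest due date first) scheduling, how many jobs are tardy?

EDD (increasing due date): A C B D E.
A: 0→11, due 23, tardiness 0
C: 11→23, due 24, tardiness 0
B: 23→31, due 43, tardiness 0
D: 31→44, due 44, tardiness 0
E: 44→50, due 49, tardiness 1
Late jobs: 1.

1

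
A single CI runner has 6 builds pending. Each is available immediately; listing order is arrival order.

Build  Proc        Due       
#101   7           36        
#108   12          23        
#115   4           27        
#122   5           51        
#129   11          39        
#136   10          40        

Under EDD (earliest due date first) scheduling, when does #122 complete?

EDD (increasing due date): #108 #115 #101 #129 #136 #122.
#108: 0→12
#115: 12→16
#101: 16→23
#129: 23→34
#136: 34→44
#122: 44→49

49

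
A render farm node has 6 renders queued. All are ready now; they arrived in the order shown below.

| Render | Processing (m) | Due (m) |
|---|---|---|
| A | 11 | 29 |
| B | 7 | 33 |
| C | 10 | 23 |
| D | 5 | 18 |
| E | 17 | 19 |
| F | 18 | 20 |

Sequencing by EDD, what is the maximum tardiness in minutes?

35

EDD (increasing due date): D E F C A B.
D: 0→5, due 18, tardiness 0
E: 5→22, due 19, tardiness 3
F: 22→40, due 20, tardiness 20
C: 40→50, due 23, tardiness 27
A: 50→61, due 29, tardiness 32
B: 61→68, due 33, tardiness 35
Maximum = 35.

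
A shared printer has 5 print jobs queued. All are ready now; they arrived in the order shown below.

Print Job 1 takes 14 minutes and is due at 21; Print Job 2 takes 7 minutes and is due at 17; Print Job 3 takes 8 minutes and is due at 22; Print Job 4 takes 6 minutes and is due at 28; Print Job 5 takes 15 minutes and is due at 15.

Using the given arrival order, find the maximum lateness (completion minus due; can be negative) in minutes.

FIFO (arrival order): Print Job 1 Print Job 2 Print Job 3 Print Job 4 Print Job 5.
Print Job 1: 0→14, due 21, lateness -7
Print Job 2: 14→21, due 17, lateness 4
Print Job 3: 21→29, due 22, lateness 7
Print Job 4: 29→35, due 28, lateness 7
Print Job 5: 35→50, due 15, lateness 35
Maximum = 35.

35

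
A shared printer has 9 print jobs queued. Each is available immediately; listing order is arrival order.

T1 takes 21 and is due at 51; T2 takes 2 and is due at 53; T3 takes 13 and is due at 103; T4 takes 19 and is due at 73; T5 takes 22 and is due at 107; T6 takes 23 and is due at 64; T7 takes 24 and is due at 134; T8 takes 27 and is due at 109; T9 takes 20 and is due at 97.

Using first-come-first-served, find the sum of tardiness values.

152

FIFO (arrival order): T1 T2 T3 T4 T5 T6 T7 T8 T9.
T1: 0→21, due 51, tardiness 0
T2: 21→23, due 53, tardiness 0
T3: 23→36, due 103, tardiness 0
T4: 36→55, due 73, tardiness 0
T5: 55→77, due 107, tardiness 0
T6: 77→100, due 64, tardiness 36
T7: 100→124, due 134, tardiness 0
T8: 124→151, due 109, tardiness 42
T9: 151→171, due 97, tardiness 74
Sum = 0+0+0+0+0+36+0+42+74 = 152.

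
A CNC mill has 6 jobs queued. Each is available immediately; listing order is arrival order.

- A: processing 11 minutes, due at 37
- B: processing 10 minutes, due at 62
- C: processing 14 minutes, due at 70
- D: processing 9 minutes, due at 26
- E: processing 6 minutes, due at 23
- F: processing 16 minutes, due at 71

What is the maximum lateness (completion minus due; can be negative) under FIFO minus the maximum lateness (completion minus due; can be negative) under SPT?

28

FIFO (arrival order): A B C D E F.
A: 0→11, due 37, lateness -26
B: 11→21, due 62, lateness -41
C: 21→35, due 70, lateness -35
D: 35→44, due 26, lateness 18
E: 44→50, due 23, lateness 27
F: 50→66, due 71, lateness -5
Maximum = 27.
SPT (increasing processing time): E D B A C F.
E: 0→6, due 23, lateness -17
D: 6→15, due 26, lateness -11
B: 15→25, due 62, lateness -37
A: 25→36, due 37, lateness -1
C: 36→50, due 70, lateness -20
F: 50→66, due 71, lateness -5
Maximum = -1.
Difference = 27 − -1 = 28.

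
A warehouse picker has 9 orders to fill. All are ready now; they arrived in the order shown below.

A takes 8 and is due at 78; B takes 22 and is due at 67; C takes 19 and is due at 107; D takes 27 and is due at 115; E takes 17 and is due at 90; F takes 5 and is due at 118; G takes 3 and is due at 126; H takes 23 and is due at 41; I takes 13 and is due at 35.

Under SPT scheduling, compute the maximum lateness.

69

SPT (increasing processing time): G F A I E C B H D.
G: 0→3, due 126, lateness -123
F: 3→8, due 118, lateness -110
A: 8→16, due 78, lateness -62
I: 16→29, due 35, lateness -6
E: 29→46, due 90, lateness -44
C: 46→65, due 107, lateness -42
B: 65→87, due 67, lateness 20
H: 87→110, due 41, lateness 69
D: 110→137, due 115, lateness 22
Maximum = 69.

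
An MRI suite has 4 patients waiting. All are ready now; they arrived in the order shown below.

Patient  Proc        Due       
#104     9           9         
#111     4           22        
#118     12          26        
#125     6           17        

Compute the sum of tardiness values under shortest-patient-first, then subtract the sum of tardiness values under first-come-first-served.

SPT (increasing processing time): #111 #125 #104 #118.
#111: 0→4, due 22, tardiness 0
#125: 4→10, due 17, tardiness 0
#104: 10→19, due 9, tardiness 10
#118: 19→31, due 26, tardiness 5
Sum = 0+0+10+5 = 15.
FIFO (arrival order): #104 #111 #118 #125.
#104: 0→9, due 9, tardiness 0
#111: 9→13, due 22, tardiness 0
#118: 13→25, due 26, tardiness 0
#125: 25→31, due 17, tardiness 14
Sum = 0+0+0+14 = 14.
Difference = 15 − 14 = 1.

1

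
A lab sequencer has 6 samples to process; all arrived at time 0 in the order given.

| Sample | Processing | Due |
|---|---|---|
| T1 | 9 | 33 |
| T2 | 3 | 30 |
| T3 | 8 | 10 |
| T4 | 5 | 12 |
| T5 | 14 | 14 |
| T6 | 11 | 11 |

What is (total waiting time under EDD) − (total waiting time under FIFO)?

25

EDD (increasing due date): T3 T6 T4 T5 T2 T1.
T3: waits 0, runs 0→8
T6: waits 8, runs 8→19
T4: waits 19, runs 19→24
T5: waits 24, runs 24→38
T2: waits 38, runs 38→41
T1: waits 41, runs 41→50
Sum = 0+8+19+24+38+41 = 130.
FIFO (arrival order): T1 T2 T3 T4 T5 T6.
T1: waits 0, runs 0→9
T2: waits 9, runs 9→12
T3: waits 12, runs 12→20
T4: waits 20, runs 20→25
T5: waits 25, runs 25→39
T6: waits 39, runs 39→50
Sum = 0+9+12+20+25+39 = 105.
Difference = 130 − 105 = 25.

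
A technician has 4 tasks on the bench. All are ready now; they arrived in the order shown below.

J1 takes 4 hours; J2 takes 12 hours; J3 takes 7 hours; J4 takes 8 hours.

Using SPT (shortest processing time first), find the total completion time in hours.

65

SPT (increasing processing time): J1 J3 J4 J2.
J1: 0→4
J3: 4→11
J4: 11→19
J2: 19→31
Sum = 4+11+19+31 = 65.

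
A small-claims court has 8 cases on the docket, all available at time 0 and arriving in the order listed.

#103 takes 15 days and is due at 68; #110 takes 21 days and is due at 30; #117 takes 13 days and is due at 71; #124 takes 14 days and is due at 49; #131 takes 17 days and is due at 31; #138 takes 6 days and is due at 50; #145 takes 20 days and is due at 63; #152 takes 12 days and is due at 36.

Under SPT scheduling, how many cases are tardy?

3

SPT (increasing processing time): #138 #152 #117 #124 #103 #131 #145 #110.
#138: 0→6, due 50, tardiness 0
#152: 6→18, due 36, tardiness 0
#117: 18→31, due 71, tardiness 0
#124: 31→45, due 49, tardiness 0
#103: 45→60, due 68, tardiness 0
#131: 60→77, due 31, tardiness 46
#145: 77→97, due 63, tardiness 34
#110: 97→118, due 30, tardiness 88
Late cases: 3.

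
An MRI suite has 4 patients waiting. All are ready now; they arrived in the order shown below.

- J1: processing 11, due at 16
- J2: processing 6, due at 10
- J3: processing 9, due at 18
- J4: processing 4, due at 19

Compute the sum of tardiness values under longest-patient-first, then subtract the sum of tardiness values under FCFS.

LPT (decreasing processing time): J1 J3 J2 J4.
J1: 0→11, due 16, tardiness 0
J3: 11→20, due 18, tardiness 2
J2: 20→26, due 10, tardiness 16
J4: 26→30, due 19, tardiness 11
Sum = 0+2+16+11 = 29.
FIFO (arrival order): J1 J2 J3 J4.
J1: 0→11, due 16, tardiness 0
J2: 11→17, due 10, tardiness 7
J3: 17→26, due 18, tardiness 8
J4: 26→30, due 19, tardiness 11
Sum = 0+7+8+11 = 26.
Difference = 29 − 26 = 3.

3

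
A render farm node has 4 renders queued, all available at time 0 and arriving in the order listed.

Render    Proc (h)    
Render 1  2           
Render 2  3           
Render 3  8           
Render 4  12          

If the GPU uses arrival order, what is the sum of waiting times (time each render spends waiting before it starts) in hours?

20

FIFO (arrival order): Render 1 Render 2 Render 3 Render 4.
Render 1: waits 0, runs 0→2
Render 2: waits 2, runs 2→5
Render 3: waits 5, runs 5→13
Render 4: waits 13, runs 13→25
Sum = 0+2+5+13 = 20.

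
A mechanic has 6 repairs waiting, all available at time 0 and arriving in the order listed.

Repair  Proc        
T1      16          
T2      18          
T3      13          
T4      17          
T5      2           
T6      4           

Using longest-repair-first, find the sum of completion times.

306

LPT (decreasing processing time): T2 T4 T1 T3 T6 T5.
T2: 0→18
T4: 18→35
T1: 35→51
T3: 51→64
T6: 64→68
T5: 68→70
Sum = 18+35+51+64+68+70 = 306.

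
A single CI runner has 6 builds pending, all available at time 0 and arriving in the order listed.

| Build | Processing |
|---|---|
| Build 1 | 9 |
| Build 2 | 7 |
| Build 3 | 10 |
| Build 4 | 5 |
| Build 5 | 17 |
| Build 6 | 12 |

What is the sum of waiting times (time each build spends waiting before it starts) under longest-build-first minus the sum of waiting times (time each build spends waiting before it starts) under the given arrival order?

LPT (decreasing processing time): Build 5 Build 6 Build 3 Build 1 Build 2 Build 4.
Build 5: waits 0, runs 0→17
Build 6: waits 17, runs 17→29
Build 3: waits 29, runs 29→39
Build 1: waits 39, runs 39→48
Build 2: waits 48, runs 48→55
Build 4: waits 55, runs 55→60
Sum = 0+17+29+39+48+55 = 188.
FIFO (arrival order): Build 1 Build 2 Build 3 Build 4 Build 5 Build 6.
Build 1: waits 0, runs 0→9
Build 2: waits 9, runs 9→16
Build 3: waits 16, runs 16→26
Build 4: waits 26, runs 26→31
Build 5: waits 31, runs 31→48
Build 6: waits 48, runs 48→60
Sum = 0+9+16+26+31+48 = 130.
Difference = 188 − 130 = 58.

58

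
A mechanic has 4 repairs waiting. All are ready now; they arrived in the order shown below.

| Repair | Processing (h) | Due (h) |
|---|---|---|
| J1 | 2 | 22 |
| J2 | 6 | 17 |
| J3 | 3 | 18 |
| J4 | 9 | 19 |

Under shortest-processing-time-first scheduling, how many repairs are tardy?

1

SPT (increasing processing time): J1 J3 J2 J4.
J1: 0→2, due 22, tardiness 0
J3: 2→5, due 18, tardiness 0
J2: 5→11, due 17, tardiness 0
J4: 11→20, due 19, tardiness 1
Late repairs: 1.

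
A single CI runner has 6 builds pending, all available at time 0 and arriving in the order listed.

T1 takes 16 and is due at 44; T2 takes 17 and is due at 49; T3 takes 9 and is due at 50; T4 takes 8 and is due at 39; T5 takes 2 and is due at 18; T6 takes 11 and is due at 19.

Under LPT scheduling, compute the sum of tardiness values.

LPT (decreasing processing time): T2 T1 T6 T3 T4 T5.
T2: 0→17, due 49, tardiness 0
T1: 17→33, due 44, tardiness 0
T6: 33→44, due 19, tardiness 25
T3: 44→53, due 50, tardiness 3
T4: 53→61, due 39, tardiness 22
T5: 61→63, due 18, tardiness 45
Sum = 0+0+25+3+22+45 = 95.

95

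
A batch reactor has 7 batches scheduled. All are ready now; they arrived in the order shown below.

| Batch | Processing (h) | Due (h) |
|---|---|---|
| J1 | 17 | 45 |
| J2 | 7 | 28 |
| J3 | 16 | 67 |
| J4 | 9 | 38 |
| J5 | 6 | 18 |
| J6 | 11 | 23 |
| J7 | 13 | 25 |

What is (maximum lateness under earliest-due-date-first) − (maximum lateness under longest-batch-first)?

-43

EDD (increasing due date): J5 J6 J7 J2 J4 J1 J3.
J5: 0→6, due 18, lateness -12
J6: 6→17, due 23, lateness -6
J7: 17→30, due 25, lateness 5
J2: 30→37, due 28, lateness 9
J4: 37→46, due 38, lateness 8
J1: 46→63, due 45, lateness 18
J3: 63→79, due 67, lateness 12
Maximum = 18.
LPT (decreasing processing time): J1 J3 J7 J6 J4 J2 J5.
J1: 0→17, due 45, lateness -28
J3: 17→33, due 67, lateness -34
J7: 33→46, due 25, lateness 21
J6: 46→57, due 23, lateness 34
J4: 57→66, due 38, lateness 28
J2: 66→73, due 28, lateness 45
J5: 73→79, due 18, lateness 61
Maximum = 61.
Difference = 18 − 61 = -43.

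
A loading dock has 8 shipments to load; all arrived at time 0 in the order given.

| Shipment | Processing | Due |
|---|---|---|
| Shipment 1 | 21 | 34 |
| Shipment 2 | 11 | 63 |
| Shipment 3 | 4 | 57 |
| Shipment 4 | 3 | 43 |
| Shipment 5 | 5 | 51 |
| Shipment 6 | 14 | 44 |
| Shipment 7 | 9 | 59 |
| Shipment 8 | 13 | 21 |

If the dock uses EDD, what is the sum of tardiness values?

42

EDD (increasing due date): Shipment 8 Shipment 1 Shipment 4 Shipment 6 Shipment 5 Shipment 3 Shipment 7 Shipment 2.
Shipment 8: 0→13, due 21, tardiness 0
Shipment 1: 13→34, due 34, tardiness 0
Shipment 4: 34→37, due 43, tardiness 0
Shipment 6: 37→51, due 44, tardiness 7
Shipment 5: 51→56, due 51, tardiness 5
Shipment 3: 56→60, due 57, tardiness 3
Shipment 7: 60→69, due 59, tardiness 10
Shipment 2: 69→80, due 63, tardiness 17
Sum = 0+0+0+7+5+3+10+17 = 42.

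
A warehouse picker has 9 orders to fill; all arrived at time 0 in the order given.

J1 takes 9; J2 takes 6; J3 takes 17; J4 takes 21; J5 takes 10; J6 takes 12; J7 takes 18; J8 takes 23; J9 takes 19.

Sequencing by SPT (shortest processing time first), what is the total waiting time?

SPT (increasing processing time): J2 J1 J5 J6 J3 J7 J9 J4 J8.
J2: waits 0, runs 0→6
J1: waits 6, runs 6→15
J5: waits 15, runs 15→25
J6: waits 25, runs 25→37
J3: waits 37, runs 37→54
J7: waits 54, runs 54→72
J9: waits 72, runs 72→91
J4: waits 91, runs 91→112
J8: waits 112, runs 112→135
Sum = 0+6+15+25+37+54+72+91+112 = 412.

412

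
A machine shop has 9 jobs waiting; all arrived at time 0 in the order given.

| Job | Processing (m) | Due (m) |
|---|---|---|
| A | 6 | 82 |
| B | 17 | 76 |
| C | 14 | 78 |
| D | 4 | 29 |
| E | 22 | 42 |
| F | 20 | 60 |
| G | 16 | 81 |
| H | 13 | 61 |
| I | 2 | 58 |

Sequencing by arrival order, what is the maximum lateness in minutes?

FIFO (arrival order): A B C D E F G H I.
A: 0→6, due 82, lateness -76
B: 6→23, due 76, lateness -53
C: 23→37, due 78, lateness -41
D: 37→41, due 29, lateness 12
E: 41→63, due 42, lateness 21
F: 63→83, due 60, lateness 23
G: 83→99, due 81, lateness 18
H: 99→112, due 61, lateness 51
I: 112→114, due 58, lateness 56
Maximum = 56.

56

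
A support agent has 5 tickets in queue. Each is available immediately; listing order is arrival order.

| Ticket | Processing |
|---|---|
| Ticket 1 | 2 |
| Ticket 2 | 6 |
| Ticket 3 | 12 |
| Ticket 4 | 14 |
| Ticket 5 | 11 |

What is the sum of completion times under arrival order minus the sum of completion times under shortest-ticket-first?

FIFO (arrival order): Ticket 1 Ticket 2 Ticket 3 Ticket 4 Ticket 5.
Ticket 1: 0→2
Ticket 2: 2→8
Ticket 3: 8→20
Ticket 4: 20→34
Ticket 5: 34→45
Sum = 2+8+20+34+45 = 109.
SPT (increasing processing time): Ticket 1 Ticket 2 Ticket 5 Ticket 3 Ticket 4.
Ticket 1: 0→2
Ticket 2: 2→8
Ticket 5: 8→19
Ticket 3: 19→31
Ticket 4: 31→45
Sum = 2+8+19+31+45 = 105.
Difference = 109 − 105 = 4.

4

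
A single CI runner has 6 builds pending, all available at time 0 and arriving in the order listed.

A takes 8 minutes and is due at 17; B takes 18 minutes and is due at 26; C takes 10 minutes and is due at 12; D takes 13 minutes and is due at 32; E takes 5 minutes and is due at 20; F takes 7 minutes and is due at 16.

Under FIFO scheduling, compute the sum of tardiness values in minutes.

120

FIFO (arrival order): A B C D E F.
A: 0→8, due 17, tardiness 0
B: 8→26, due 26, tardiness 0
C: 26→36, due 12, tardiness 24
D: 36→49, due 32, tardiness 17
E: 49→54, due 20, tardiness 34
F: 54→61, due 16, tardiness 45
Sum = 0+0+24+17+34+45 = 120.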